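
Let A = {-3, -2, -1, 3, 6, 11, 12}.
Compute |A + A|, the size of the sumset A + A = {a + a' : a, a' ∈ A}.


A + A = {a + a' : a, a' ∈ A}; |A| = 7.
General bounds: 2|A| - 1 ≤ |A + A| ≤ |A|(|A|+1)/2, i.e. 13 ≤ |A + A| ≤ 28.
Lower bound 2|A|-1 is attained iff A is an arithmetic progression.
Enumerate sums a + a' for a ≤ a' (symmetric, so this suffices):
a = -3: -3+-3=-6, -3+-2=-5, -3+-1=-4, -3+3=0, -3+6=3, -3+11=8, -3+12=9
a = -2: -2+-2=-4, -2+-1=-3, -2+3=1, -2+6=4, -2+11=9, -2+12=10
a = -1: -1+-1=-2, -1+3=2, -1+6=5, -1+11=10, -1+12=11
a = 3: 3+3=6, 3+6=9, 3+11=14, 3+12=15
a = 6: 6+6=12, 6+11=17, 6+12=18
a = 11: 11+11=22, 11+12=23
a = 12: 12+12=24
Distinct sums: {-6, -5, -4, -3, -2, 0, 1, 2, 3, 4, 5, 6, 8, 9, 10, 11, 12, 14, 15, 17, 18, 22, 23, 24}
|A + A| = 24

|A + A| = 24


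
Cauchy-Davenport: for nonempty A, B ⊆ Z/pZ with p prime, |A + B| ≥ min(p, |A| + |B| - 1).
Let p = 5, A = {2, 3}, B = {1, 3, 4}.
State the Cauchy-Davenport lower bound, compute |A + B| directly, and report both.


Cauchy-Davenport: |A + B| ≥ min(p, |A| + |B| - 1) for A, B nonempty in Z/pZ.
|A| = 2, |B| = 3, p = 5.
CD lower bound = min(5, 2 + 3 - 1) = min(5, 4) = 4.
Compute A + B mod 5 directly:
a = 2: 2+1=3, 2+3=0, 2+4=1
a = 3: 3+1=4, 3+3=1, 3+4=2
A + B = {0, 1, 2, 3, 4}, so |A + B| = 5.
Verify: 5 ≥ 4? Yes ✓.

CD lower bound = 4, actual |A + B| = 5.


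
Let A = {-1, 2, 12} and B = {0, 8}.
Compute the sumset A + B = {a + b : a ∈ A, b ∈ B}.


A + B = {a + b : a ∈ A, b ∈ B}.
Enumerate all |A|·|B| = 3·2 = 6 pairs (a, b) and collect distinct sums.
a = -1: -1+0=-1, -1+8=7
a = 2: 2+0=2, 2+8=10
a = 12: 12+0=12, 12+8=20
Collecting distinct sums: A + B = {-1, 2, 7, 10, 12, 20}
|A + B| = 6

A + B = {-1, 2, 7, 10, 12, 20}


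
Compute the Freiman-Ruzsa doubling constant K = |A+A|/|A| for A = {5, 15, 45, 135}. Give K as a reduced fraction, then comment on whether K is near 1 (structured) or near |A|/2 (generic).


|A| = 4.
Compute A + A by enumerating all 16 pairs.
A + A = {10, 20, 30, 50, 60, 90, 140, 150, 180, 270}, so |A + A| = 10.
K = |A + A| / |A| = 10/4 = 5/2 ≈ 2.5000.
Reference: AP of size 4 gives K = 7/4 ≈ 1.7500; a fully generic set of size 4 gives K ≈ 2.5000.

|A| = 4, |A + A| = 10, K = 10/4 = 5/2.


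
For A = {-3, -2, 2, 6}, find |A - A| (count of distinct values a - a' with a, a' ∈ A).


A - A = {a - a' : a, a' ∈ A}; |A| = 4.
Bounds: 2|A|-1 ≤ |A - A| ≤ |A|² - |A| + 1, i.e. 7 ≤ |A - A| ≤ 13.
Note: 0 ∈ A - A always (from a - a). The set is symmetric: if d ∈ A - A then -d ∈ A - A.
Enumerate nonzero differences d = a - a' with a > a' (then include -d):
Positive differences: {1, 4, 5, 8, 9}
Full difference set: {0} ∪ (positive diffs) ∪ (negative diffs).
|A - A| = 1 + 2·5 = 11 (matches direct enumeration: 11).

|A - A| = 11


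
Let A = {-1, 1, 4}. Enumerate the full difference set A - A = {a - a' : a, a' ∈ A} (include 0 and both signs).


A - A = {a - a' : a, a' ∈ A}.
Compute a - a' for each ordered pair (a, a'):
a = -1: -1--1=0, -1-1=-2, -1-4=-5
a = 1: 1--1=2, 1-1=0, 1-4=-3
a = 4: 4--1=5, 4-1=3, 4-4=0
Collecting distinct values (and noting 0 appears from a-a):
A - A = {-5, -3, -2, 0, 2, 3, 5}
|A - A| = 7

A - A = {-5, -3, -2, 0, 2, 3, 5}


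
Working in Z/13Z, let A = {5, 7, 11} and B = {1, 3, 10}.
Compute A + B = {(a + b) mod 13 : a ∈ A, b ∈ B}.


Work in Z/13Z: reduce every sum a + b modulo 13.
Enumerate all 9 pairs:
a = 5: 5+1=6, 5+3=8, 5+10=2
a = 7: 7+1=8, 7+3=10, 7+10=4
a = 11: 11+1=12, 11+3=1, 11+10=8
Distinct residues collected: {1, 2, 4, 6, 8, 10, 12}
|A + B| = 7 (out of 13 total residues).

A + B = {1, 2, 4, 6, 8, 10, 12}


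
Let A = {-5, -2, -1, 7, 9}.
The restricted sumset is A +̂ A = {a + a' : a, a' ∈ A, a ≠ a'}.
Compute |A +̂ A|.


Restricted sumset: A +̂ A = {a + a' : a ∈ A, a' ∈ A, a ≠ a'}.
Equivalently, take A + A and drop any sum 2a that is achievable ONLY as a + a for a ∈ A (i.e. sums representable only with equal summands).
Enumerate pairs (a, a') with a < a' (symmetric, so each unordered pair gives one sum; this covers all a ≠ a'):
  -5 + -2 = -7
  -5 + -1 = -6
  -5 + 7 = 2
  -5 + 9 = 4
  -2 + -1 = -3
  -2 + 7 = 5
  -2 + 9 = 7
  -1 + 7 = 6
  -1 + 9 = 8
  7 + 9 = 16
Collected distinct sums: {-7, -6, -3, 2, 4, 5, 6, 7, 8, 16}
|A +̂ A| = 10
(Reference bound: |A +̂ A| ≥ 2|A| - 3 for |A| ≥ 2, with |A| = 5 giving ≥ 7.)

|A +̂ A| = 10


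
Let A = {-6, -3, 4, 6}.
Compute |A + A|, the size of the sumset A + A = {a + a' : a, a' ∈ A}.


A + A = {a + a' : a, a' ∈ A}; |A| = 4.
General bounds: 2|A| - 1 ≤ |A + A| ≤ |A|(|A|+1)/2, i.e. 7 ≤ |A + A| ≤ 10.
Lower bound 2|A|-1 is attained iff A is an arithmetic progression.
Enumerate sums a + a' for a ≤ a' (symmetric, so this suffices):
a = -6: -6+-6=-12, -6+-3=-9, -6+4=-2, -6+6=0
a = -3: -3+-3=-6, -3+4=1, -3+6=3
a = 4: 4+4=8, 4+6=10
a = 6: 6+6=12
Distinct sums: {-12, -9, -6, -2, 0, 1, 3, 8, 10, 12}
|A + A| = 10

|A + A| = 10


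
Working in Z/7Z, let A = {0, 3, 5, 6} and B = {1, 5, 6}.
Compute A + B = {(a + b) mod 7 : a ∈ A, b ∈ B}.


Work in Z/7Z: reduce every sum a + b modulo 7.
Enumerate all 12 pairs:
a = 0: 0+1=1, 0+5=5, 0+6=6
a = 3: 3+1=4, 3+5=1, 3+6=2
a = 5: 5+1=6, 5+5=3, 5+6=4
a = 6: 6+1=0, 6+5=4, 6+6=5
Distinct residues collected: {0, 1, 2, 3, 4, 5, 6}
|A + B| = 7 (out of 7 total residues).

A + B = {0, 1, 2, 3, 4, 5, 6}


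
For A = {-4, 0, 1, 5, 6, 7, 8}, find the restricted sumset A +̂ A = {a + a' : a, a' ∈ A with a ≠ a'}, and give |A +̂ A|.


Restricted sumset: A +̂ A = {a + a' : a ∈ A, a' ∈ A, a ≠ a'}.
Equivalently, take A + A and drop any sum 2a that is achievable ONLY as a + a for a ∈ A (i.e. sums representable only with equal summands).
Enumerate pairs (a, a') with a < a' (symmetric, so each unordered pair gives one sum; this covers all a ≠ a'):
  -4 + 0 = -4
  -4 + 1 = -3
  -4 + 5 = 1
  -4 + 6 = 2
  -4 + 7 = 3
  -4 + 8 = 4
  0 + 1 = 1
  0 + 5 = 5
  0 + 6 = 6
  0 + 7 = 7
  0 + 8 = 8
  1 + 5 = 6
  1 + 6 = 7
  1 + 7 = 8
  1 + 8 = 9
  5 + 6 = 11
  5 + 7 = 12
  5 + 8 = 13
  6 + 7 = 13
  6 + 8 = 14
  7 + 8 = 15
Collected distinct sums: {-4, -3, 1, 2, 3, 4, 5, 6, 7, 8, 9, 11, 12, 13, 14, 15}
|A +̂ A| = 16
(Reference bound: |A +̂ A| ≥ 2|A| - 3 for |A| ≥ 2, with |A| = 7 giving ≥ 11.)

|A +̂ A| = 16


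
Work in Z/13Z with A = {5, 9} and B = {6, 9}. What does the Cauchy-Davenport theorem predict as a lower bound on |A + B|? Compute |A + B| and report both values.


Cauchy-Davenport: |A + B| ≥ min(p, |A| + |B| - 1) for A, B nonempty in Z/pZ.
|A| = 2, |B| = 2, p = 13.
CD lower bound = min(13, 2 + 2 - 1) = min(13, 3) = 3.
Compute A + B mod 13 directly:
a = 5: 5+6=11, 5+9=1
a = 9: 9+6=2, 9+9=5
A + B = {1, 2, 5, 11}, so |A + B| = 4.
Verify: 4 ≥ 3? Yes ✓.

CD lower bound = 3, actual |A + B| = 4.


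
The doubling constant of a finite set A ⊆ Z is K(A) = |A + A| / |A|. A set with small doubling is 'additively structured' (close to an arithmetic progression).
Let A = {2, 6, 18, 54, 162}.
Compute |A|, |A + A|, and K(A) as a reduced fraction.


|A| = 5.
Compute A + A by enumerating all 25 pairs.
A + A = {4, 8, 12, 20, 24, 36, 56, 60, 72, 108, 164, 168, 180, 216, 324}, so |A + A| = 15.
K = |A + A| / |A| = 15/5 = 3/1 ≈ 3.0000.
Reference: AP of size 5 gives K = 9/5 ≈ 1.8000; a fully generic set of size 5 gives K ≈ 3.0000.

|A| = 5, |A + A| = 15, K = 15/5 = 3/1.


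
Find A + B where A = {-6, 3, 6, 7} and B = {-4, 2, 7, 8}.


A + B = {a + b : a ∈ A, b ∈ B}.
Enumerate all |A|·|B| = 4·4 = 16 pairs (a, b) and collect distinct sums.
a = -6: -6+-4=-10, -6+2=-4, -6+7=1, -6+8=2
a = 3: 3+-4=-1, 3+2=5, 3+7=10, 3+8=11
a = 6: 6+-4=2, 6+2=8, 6+7=13, 6+8=14
a = 7: 7+-4=3, 7+2=9, 7+7=14, 7+8=15
Collecting distinct sums: A + B = {-10, -4, -1, 1, 2, 3, 5, 8, 9, 10, 11, 13, 14, 15}
|A + B| = 14

A + B = {-10, -4, -1, 1, 2, 3, 5, 8, 9, 10, 11, 13, 14, 15}


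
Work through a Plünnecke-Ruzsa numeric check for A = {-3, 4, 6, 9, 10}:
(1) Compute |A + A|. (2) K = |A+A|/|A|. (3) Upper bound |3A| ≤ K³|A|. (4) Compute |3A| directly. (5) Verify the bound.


|A| = 5.
Step 1: Compute A + A by enumerating all 25 pairs.
A + A = {-6, 1, 3, 6, 7, 8, 10, 12, 13, 14, 15, 16, 18, 19, 20}, so |A + A| = 15.
Step 2: Doubling constant K = |A + A|/|A| = 15/5 = 15/5 ≈ 3.0000.
Step 3: Plünnecke-Ruzsa gives |3A| ≤ K³·|A| = (3.0000)³ · 5 ≈ 135.0000.
Step 4: Compute 3A = A + A + A directly by enumerating all triples (a,b,c) ∈ A³; |3A| = 29.
Step 5: Check 29 ≤ 135.0000? Yes ✓.

K = 15/5, Plünnecke-Ruzsa bound K³|A| ≈ 135.0000, |3A| = 29, inequality holds.


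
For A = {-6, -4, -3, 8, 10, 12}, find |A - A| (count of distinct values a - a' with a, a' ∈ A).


A - A = {a - a' : a, a' ∈ A}; |A| = 6.
Bounds: 2|A|-1 ≤ |A - A| ≤ |A|² - |A| + 1, i.e. 11 ≤ |A - A| ≤ 31.
Note: 0 ∈ A - A always (from a - a). The set is symmetric: if d ∈ A - A then -d ∈ A - A.
Enumerate nonzero differences d = a - a' with a > a' (then include -d):
Positive differences: {1, 2, 3, 4, 11, 12, 13, 14, 15, 16, 18}
Full difference set: {0} ∪ (positive diffs) ∪ (negative diffs).
|A - A| = 1 + 2·11 = 23 (matches direct enumeration: 23).

|A - A| = 23


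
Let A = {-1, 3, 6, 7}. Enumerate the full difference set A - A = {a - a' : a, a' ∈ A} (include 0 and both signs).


A - A = {a - a' : a, a' ∈ A}.
Compute a - a' for each ordered pair (a, a'):
a = -1: -1--1=0, -1-3=-4, -1-6=-7, -1-7=-8
a = 3: 3--1=4, 3-3=0, 3-6=-3, 3-7=-4
a = 6: 6--1=7, 6-3=3, 6-6=0, 6-7=-1
a = 7: 7--1=8, 7-3=4, 7-6=1, 7-7=0
Collecting distinct values (and noting 0 appears from a-a):
A - A = {-8, -7, -4, -3, -1, 0, 1, 3, 4, 7, 8}
|A - A| = 11

A - A = {-8, -7, -4, -3, -1, 0, 1, 3, 4, 7, 8}


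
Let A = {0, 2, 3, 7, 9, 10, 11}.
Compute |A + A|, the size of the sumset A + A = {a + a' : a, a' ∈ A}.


A + A = {a + a' : a, a' ∈ A}; |A| = 7.
General bounds: 2|A| - 1 ≤ |A + A| ≤ |A|(|A|+1)/2, i.e. 13 ≤ |A + A| ≤ 28.
Lower bound 2|A|-1 is attained iff A is an arithmetic progression.
Enumerate sums a + a' for a ≤ a' (symmetric, so this suffices):
a = 0: 0+0=0, 0+2=2, 0+3=3, 0+7=7, 0+9=9, 0+10=10, 0+11=11
a = 2: 2+2=4, 2+3=5, 2+7=9, 2+9=11, 2+10=12, 2+11=13
a = 3: 3+3=6, 3+7=10, 3+9=12, 3+10=13, 3+11=14
a = 7: 7+7=14, 7+9=16, 7+10=17, 7+11=18
a = 9: 9+9=18, 9+10=19, 9+11=20
a = 10: 10+10=20, 10+11=21
a = 11: 11+11=22
Distinct sums: {0, 2, 3, 4, 5, 6, 7, 9, 10, 11, 12, 13, 14, 16, 17, 18, 19, 20, 21, 22}
|A + A| = 20

|A + A| = 20


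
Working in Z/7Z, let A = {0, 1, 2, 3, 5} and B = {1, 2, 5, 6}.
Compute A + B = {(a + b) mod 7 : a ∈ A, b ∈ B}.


Work in Z/7Z: reduce every sum a + b modulo 7.
Enumerate all 20 pairs:
a = 0: 0+1=1, 0+2=2, 0+5=5, 0+6=6
a = 1: 1+1=2, 1+2=3, 1+5=6, 1+6=0
a = 2: 2+1=3, 2+2=4, 2+5=0, 2+6=1
a = 3: 3+1=4, 3+2=5, 3+5=1, 3+6=2
a = 5: 5+1=6, 5+2=0, 5+5=3, 5+6=4
Distinct residues collected: {0, 1, 2, 3, 4, 5, 6}
|A + B| = 7 (out of 7 total residues).

A + B = {0, 1, 2, 3, 4, 5, 6}


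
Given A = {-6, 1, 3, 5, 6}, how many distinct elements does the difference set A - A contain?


A - A = {a - a' : a, a' ∈ A}; |A| = 5.
Bounds: 2|A|-1 ≤ |A - A| ≤ |A|² - |A| + 1, i.e. 9 ≤ |A - A| ≤ 21.
Note: 0 ∈ A - A always (from a - a). The set is symmetric: if d ∈ A - A then -d ∈ A - A.
Enumerate nonzero differences d = a - a' with a > a' (then include -d):
Positive differences: {1, 2, 3, 4, 5, 7, 9, 11, 12}
Full difference set: {0} ∪ (positive diffs) ∪ (negative diffs).
|A - A| = 1 + 2·9 = 19 (matches direct enumeration: 19).

|A - A| = 19


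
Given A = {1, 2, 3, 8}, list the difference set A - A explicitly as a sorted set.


A - A = {a - a' : a, a' ∈ A}.
Compute a - a' for each ordered pair (a, a'):
a = 1: 1-1=0, 1-2=-1, 1-3=-2, 1-8=-7
a = 2: 2-1=1, 2-2=0, 2-3=-1, 2-8=-6
a = 3: 3-1=2, 3-2=1, 3-3=0, 3-8=-5
a = 8: 8-1=7, 8-2=6, 8-3=5, 8-8=0
Collecting distinct values (and noting 0 appears from a-a):
A - A = {-7, -6, -5, -2, -1, 0, 1, 2, 5, 6, 7}
|A - A| = 11

A - A = {-7, -6, -5, -2, -1, 0, 1, 2, 5, 6, 7}


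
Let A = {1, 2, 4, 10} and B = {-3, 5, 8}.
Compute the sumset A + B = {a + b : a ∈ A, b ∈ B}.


A + B = {a + b : a ∈ A, b ∈ B}.
Enumerate all |A|·|B| = 4·3 = 12 pairs (a, b) and collect distinct sums.
a = 1: 1+-3=-2, 1+5=6, 1+8=9
a = 2: 2+-3=-1, 2+5=7, 2+8=10
a = 4: 4+-3=1, 4+5=9, 4+8=12
a = 10: 10+-3=7, 10+5=15, 10+8=18
Collecting distinct sums: A + B = {-2, -1, 1, 6, 7, 9, 10, 12, 15, 18}
|A + B| = 10

A + B = {-2, -1, 1, 6, 7, 9, 10, 12, 15, 18}


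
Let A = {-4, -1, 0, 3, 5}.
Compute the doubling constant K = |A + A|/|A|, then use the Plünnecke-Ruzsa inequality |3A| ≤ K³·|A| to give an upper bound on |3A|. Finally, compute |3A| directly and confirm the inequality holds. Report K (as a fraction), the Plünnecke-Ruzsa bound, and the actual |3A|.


|A| = 5.
Step 1: Compute A + A by enumerating all 25 pairs.
A + A = {-8, -5, -4, -2, -1, 0, 1, 2, 3, 4, 5, 6, 8, 10}, so |A + A| = 14.
Step 2: Doubling constant K = |A + A|/|A| = 14/5 = 14/5 ≈ 2.8000.
Step 3: Plünnecke-Ruzsa gives |3A| ≤ K³·|A| = (2.8000)³ · 5 ≈ 109.7600.
Step 4: Compute 3A = A + A + A directly by enumerating all triples (a,b,c) ∈ A³; |3A| = 23.
Step 5: Check 23 ≤ 109.7600? Yes ✓.

K = 14/5, Plünnecke-Ruzsa bound K³|A| ≈ 109.7600, |3A| = 23, inequality holds.


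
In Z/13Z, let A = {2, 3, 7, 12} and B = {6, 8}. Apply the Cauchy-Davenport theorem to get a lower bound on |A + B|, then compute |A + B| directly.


Cauchy-Davenport: |A + B| ≥ min(p, |A| + |B| - 1) for A, B nonempty in Z/pZ.
|A| = 4, |B| = 2, p = 13.
CD lower bound = min(13, 4 + 2 - 1) = min(13, 5) = 5.
Compute A + B mod 13 directly:
a = 2: 2+6=8, 2+8=10
a = 3: 3+6=9, 3+8=11
a = 7: 7+6=0, 7+8=2
a = 12: 12+6=5, 12+8=7
A + B = {0, 2, 5, 7, 8, 9, 10, 11}, so |A + B| = 8.
Verify: 8 ≥ 5? Yes ✓.

CD lower bound = 5, actual |A + B| = 8.


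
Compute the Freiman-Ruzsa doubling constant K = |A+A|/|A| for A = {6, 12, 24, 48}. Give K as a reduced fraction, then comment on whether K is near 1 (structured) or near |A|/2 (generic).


|A| = 4.
Compute A + A by enumerating all 16 pairs.
A + A = {12, 18, 24, 30, 36, 48, 54, 60, 72, 96}, so |A + A| = 10.
K = |A + A| / |A| = 10/4 = 5/2 ≈ 2.5000.
Reference: AP of size 4 gives K = 7/4 ≈ 1.7500; a fully generic set of size 4 gives K ≈ 2.5000.

|A| = 4, |A + A| = 10, K = 10/4 = 5/2.


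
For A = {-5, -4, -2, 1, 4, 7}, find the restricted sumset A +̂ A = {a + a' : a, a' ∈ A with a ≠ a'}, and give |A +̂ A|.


Restricted sumset: A +̂ A = {a + a' : a ∈ A, a' ∈ A, a ≠ a'}.
Equivalently, take A + A and drop any sum 2a that is achievable ONLY as a + a for a ∈ A (i.e. sums representable only with equal summands).
Enumerate pairs (a, a') with a < a' (symmetric, so each unordered pair gives one sum; this covers all a ≠ a'):
  -5 + -4 = -9
  -5 + -2 = -7
  -5 + 1 = -4
  -5 + 4 = -1
  -5 + 7 = 2
  -4 + -2 = -6
  -4 + 1 = -3
  -4 + 4 = 0
  -4 + 7 = 3
  -2 + 1 = -1
  -2 + 4 = 2
  -2 + 7 = 5
  1 + 4 = 5
  1 + 7 = 8
  4 + 7 = 11
Collected distinct sums: {-9, -7, -6, -4, -3, -1, 0, 2, 3, 5, 8, 11}
|A +̂ A| = 12
(Reference bound: |A +̂ A| ≥ 2|A| - 3 for |A| ≥ 2, with |A| = 6 giving ≥ 9.)

|A +̂ A| = 12


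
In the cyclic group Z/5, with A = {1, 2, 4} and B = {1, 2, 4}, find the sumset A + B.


Work in Z/5Z: reduce every sum a + b modulo 5.
Enumerate all 9 pairs:
a = 1: 1+1=2, 1+2=3, 1+4=0
a = 2: 2+1=3, 2+2=4, 2+4=1
a = 4: 4+1=0, 4+2=1, 4+4=3
Distinct residues collected: {0, 1, 2, 3, 4}
|A + B| = 5 (out of 5 total residues).

A + B = {0, 1, 2, 3, 4}


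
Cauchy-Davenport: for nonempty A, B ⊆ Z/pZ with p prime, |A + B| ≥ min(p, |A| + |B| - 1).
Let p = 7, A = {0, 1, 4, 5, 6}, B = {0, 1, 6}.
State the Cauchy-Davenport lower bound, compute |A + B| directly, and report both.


Cauchy-Davenport: |A + B| ≥ min(p, |A| + |B| - 1) for A, B nonempty in Z/pZ.
|A| = 5, |B| = 3, p = 7.
CD lower bound = min(7, 5 + 3 - 1) = min(7, 7) = 7.
Compute A + B mod 7 directly:
a = 0: 0+0=0, 0+1=1, 0+6=6
a = 1: 1+0=1, 1+1=2, 1+6=0
a = 4: 4+0=4, 4+1=5, 4+6=3
a = 5: 5+0=5, 5+1=6, 5+6=4
a = 6: 6+0=6, 6+1=0, 6+6=5
A + B = {0, 1, 2, 3, 4, 5, 6}, so |A + B| = 7.
Verify: 7 ≥ 7? Yes ✓.

CD lower bound = 7, actual |A + B| = 7.


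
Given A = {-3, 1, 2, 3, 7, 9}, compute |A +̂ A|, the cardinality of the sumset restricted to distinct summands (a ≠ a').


Restricted sumset: A +̂ A = {a + a' : a ∈ A, a' ∈ A, a ≠ a'}.
Equivalently, take A + A and drop any sum 2a that is achievable ONLY as a + a for a ∈ A (i.e. sums representable only with equal summands).
Enumerate pairs (a, a') with a < a' (symmetric, so each unordered pair gives one sum; this covers all a ≠ a'):
  -3 + 1 = -2
  -3 + 2 = -1
  -3 + 3 = 0
  -3 + 7 = 4
  -3 + 9 = 6
  1 + 2 = 3
  1 + 3 = 4
  1 + 7 = 8
  1 + 9 = 10
  2 + 3 = 5
  2 + 7 = 9
  2 + 9 = 11
  3 + 7 = 10
  3 + 9 = 12
  7 + 9 = 16
Collected distinct sums: {-2, -1, 0, 3, 4, 5, 6, 8, 9, 10, 11, 12, 16}
|A +̂ A| = 13
(Reference bound: |A +̂ A| ≥ 2|A| - 3 for |A| ≥ 2, with |A| = 6 giving ≥ 9.)

|A +̂ A| = 13


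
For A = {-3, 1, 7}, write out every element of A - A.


A - A = {a - a' : a, a' ∈ A}.
Compute a - a' for each ordered pair (a, a'):
a = -3: -3--3=0, -3-1=-4, -3-7=-10
a = 1: 1--3=4, 1-1=0, 1-7=-6
a = 7: 7--3=10, 7-1=6, 7-7=0
Collecting distinct values (and noting 0 appears from a-a):
A - A = {-10, -6, -4, 0, 4, 6, 10}
|A - A| = 7

A - A = {-10, -6, -4, 0, 4, 6, 10}


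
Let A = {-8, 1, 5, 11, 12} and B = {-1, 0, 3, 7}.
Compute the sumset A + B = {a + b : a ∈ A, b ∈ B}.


A + B = {a + b : a ∈ A, b ∈ B}.
Enumerate all |A|·|B| = 5·4 = 20 pairs (a, b) and collect distinct sums.
a = -8: -8+-1=-9, -8+0=-8, -8+3=-5, -8+7=-1
a = 1: 1+-1=0, 1+0=1, 1+3=4, 1+7=8
a = 5: 5+-1=4, 5+0=5, 5+3=8, 5+7=12
a = 11: 11+-1=10, 11+0=11, 11+3=14, 11+7=18
a = 12: 12+-1=11, 12+0=12, 12+3=15, 12+7=19
Collecting distinct sums: A + B = {-9, -8, -5, -1, 0, 1, 4, 5, 8, 10, 11, 12, 14, 15, 18, 19}
|A + B| = 16

A + B = {-9, -8, -5, -1, 0, 1, 4, 5, 8, 10, 11, 12, 14, 15, 18, 19}


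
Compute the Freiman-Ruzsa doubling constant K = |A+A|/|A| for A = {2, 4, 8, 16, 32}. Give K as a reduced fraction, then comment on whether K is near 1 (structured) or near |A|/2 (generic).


|A| = 5.
Compute A + A by enumerating all 25 pairs.
A + A = {4, 6, 8, 10, 12, 16, 18, 20, 24, 32, 34, 36, 40, 48, 64}, so |A + A| = 15.
K = |A + A| / |A| = 15/5 = 3/1 ≈ 3.0000.
Reference: AP of size 5 gives K = 9/5 ≈ 1.8000; a fully generic set of size 5 gives K ≈ 3.0000.

|A| = 5, |A + A| = 15, K = 15/5 = 3/1.


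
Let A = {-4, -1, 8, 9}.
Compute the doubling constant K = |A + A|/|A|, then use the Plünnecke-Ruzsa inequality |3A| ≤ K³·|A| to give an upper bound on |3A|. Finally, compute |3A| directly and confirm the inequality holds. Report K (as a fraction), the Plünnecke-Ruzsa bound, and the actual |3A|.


|A| = 4.
Step 1: Compute A + A by enumerating all 16 pairs.
A + A = {-8, -5, -2, 4, 5, 7, 8, 16, 17, 18}, so |A + A| = 10.
Step 2: Doubling constant K = |A + A|/|A| = 10/4 = 10/4 ≈ 2.5000.
Step 3: Plünnecke-Ruzsa gives |3A| ≤ K³·|A| = (2.5000)³ · 4 ≈ 62.5000.
Step 4: Compute 3A = A + A + A directly by enumerating all triples (a,b,c) ∈ A³; |3A| = 20.
Step 5: Check 20 ≤ 62.5000? Yes ✓.

K = 10/4, Plünnecke-Ruzsa bound K³|A| ≈ 62.5000, |3A| = 20, inequality holds.


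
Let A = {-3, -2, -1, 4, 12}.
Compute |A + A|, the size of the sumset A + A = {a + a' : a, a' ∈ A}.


A + A = {a + a' : a, a' ∈ A}; |A| = 5.
General bounds: 2|A| - 1 ≤ |A + A| ≤ |A|(|A|+1)/2, i.e. 9 ≤ |A + A| ≤ 15.
Lower bound 2|A|-1 is attained iff A is an arithmetic progression.
Enumerate sums a + a' for a ≤ a' (symmetric, so this suffices):
a = -3: -3+-3=-6, -3+-2=-5, -3+-1=-4, -3+4=1, -3+12=9
a = -2: -2+-2=-4, -2+-1=-3, -2+4=2, -2+12=10
a = -1: -1+-1=-2, -1+4=3, -1+12=11
a = 4: 4+4=8, 4+12=16
a = 12: 12+12=24
Distinct sums: {-6, -5, -4, -3, -2, 1, 2, 3, 8, 9, 10, 11, 16, 24}
|A + A| = 14

|A + A| = 14


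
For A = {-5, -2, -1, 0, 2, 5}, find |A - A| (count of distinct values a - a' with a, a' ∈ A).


A - A = {a - a' : a, a' ∈ A}; |A| = 6.
Bounds: 2|A|-1 ≤ |A - A| ≤ |A|² - |A| + 1, i.e. 11 ≤ |A - A| ≤ 31.
Note: 0 ∈ A - A always (from a - a). The set is symmetric: if d ∈ A - A then -d ∈ A - A.
Enumerate nonzero differences d = a - a' with a > a' (then include -d):
Positive differences: {1, 2, 3, 4, 5, 6, 7, 10}
Full difference set: {0} ∪ (positive diffs) ∪ (negative diffs).
|A - A| = 1 + 2·8 = 17 (matches direct enumeration: 17).

|A - A| = 17


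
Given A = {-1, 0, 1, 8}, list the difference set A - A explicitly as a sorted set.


A - A = {a - a' : a, a' ∈ A}.
Compute a - a' for each ordered pair (a, a'):
a = -1: -1--1=0, -1-0=-1, -1-1=-2, -1-8=-9
a = 0: 0--1=1, 0-0=0, 0-1=-1, 0-8=-8
a = 1: 1--1=2, 1-0=1, 1-1=0, 1-8=-7
a = 8: 8--1=9, 8-0=8, 8-1=7, 8-8=0
Collecting distinct values (and noting 0 appears from a-a):
A - A = {-9, -8, -7, -2, -1, 0, 1, 2, 7, 8, 9}
|A - A| = 11

A - A = {-9, -8, -7, -2, -1, 0, 1, 2, 7, 8, 9}


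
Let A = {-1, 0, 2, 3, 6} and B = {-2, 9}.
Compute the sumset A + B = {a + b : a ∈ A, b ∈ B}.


A + B = {a + b : a ∈ A, b ∈ B}.
Enumerate all |A|·|B| = 5·2 = 10 pairs (a, b) and collect distinct sums.
a = -1: -1+-2=-3, -1+9=8
a = 0: 0+-2=-2, 0+9=9
a = 2: 2+-2=0, 2+9=11
a = 3: 3+-2=1, 3+9=12
a = 6: 6+-2=4, 6+9=15
Collecting distinct sums: A + B = {-3, -2, 0, 1, 4, 8, 9, 11, 12, 15}
|A + B| = 10

A + B = {-3, -2, 0, 1, 4, 8, 9, 11, 12, 15}


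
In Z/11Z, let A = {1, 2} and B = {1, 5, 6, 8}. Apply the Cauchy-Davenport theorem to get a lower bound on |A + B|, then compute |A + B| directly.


Cauchy-Davenport: |A + B| ≥ min(p, |A| + |B| - 1) for A, B nonempty in Z/pZ.
|A| = 2, |B| = 4, p = 11.
CD lower bound = min(11, 2 + 4 - 1) = min(11, 5) = 5.
Compute A + B mod 11 directly:
a = 1: 1+1=2, 1+5=6, 1+6=7, 1+8=9
a = 2: 2+1=3, 2+5=7, 2+6=8, 2+8=10
A + B = {2, 3, 6, 7, 8, 9, 10}, so |A + B| = 7.
Verify: 7 ≥ 5? Yes ✓.

CD lower bound = 5, actual |A + B| = 7.


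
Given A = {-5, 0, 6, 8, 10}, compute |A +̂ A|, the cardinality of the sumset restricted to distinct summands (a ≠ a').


Restricted sumset: A +̂ A = {a + a' : a ∈ A, a' ∈ A, a ≠ a'}.
Equivalently, take A + A and drop any sum 2a that is achievable ONLY as a + a for a ∈ A (i.e. sums representable only with equal summands).
Enumerate pairs (a, a') with a < a' (symmetric, so each unordered pair gives one sum; this covers all a ≠ a'):
  -5 + 0 = -5
  -5 + 6 = 1
  -5 + 8 = 3
  -5 + 10 = 5
  0 + 6 = 6
  0 + 8 = 8
  0 + 10 = 10
  6 + 8 = 14
  6 + 10 = 16
  8 + 10 = 18
Collected distinct sums: {-5, 1, 3, 5, 6, 8, 10, 14, 16, 18}
|A +̂ A| = 10
(Reference bound: |A +̂ A| ≥ 2|A| - 3 for |A| ≥ 2, with |A| = 5 giving ≥ 7.)

|A +̂ A| = 10


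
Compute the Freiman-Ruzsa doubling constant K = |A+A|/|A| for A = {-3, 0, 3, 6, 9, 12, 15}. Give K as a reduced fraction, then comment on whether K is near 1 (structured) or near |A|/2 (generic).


|A| = 7.
Compute A + A by enumerating all 49 pairs.
A + A = {-6, -3, 0, 3, 6, 9, 12, 15, 18, 21, 24, 27, 30}, so |A + A| = 13.
K = |A + A| / |A| = 13/7 (already in lowest terms) ≈ 1.8571.
Reference: AP of size 7 gives K = 13/7 ≈ 1.8571; a fully generic set of size 7 gives K ≈ 4.0000.

|A| = 7, |A + A| = 13, K = 13/7.


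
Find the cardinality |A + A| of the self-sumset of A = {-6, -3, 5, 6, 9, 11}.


A + A = {a + a' : a, a' ∈ A}; |A| = 6.
General bounds: 2|A| - 1 ≤ |A + A| ≤ |A|(|A|+1)/2, i.e. 11 ≤ |A + A| ≤ 21.
Lower bound 2|A|-1 is attained iff A is an arithmetic progression.
Enumerate sums a + a' for a ≤ a' (symmetric, so this suffices):
a = -6: -6+-6=-12, -6+-3=-9, -6+5=-1, -6+6=0, -6+9=3, -6+11=5
a = -3: -3+-3=-6, -3+5=2, -3+6=3, -3+9=6, -3+11=8
a = 5: 5+5=10, 5+6=11, 5+9=14, 5+11=16
a = 6: 6+6=12, 6+9=15, 6+11=17
a = 9: 9+9=18, 9+11=20
a = 11: 11+11=22
Distinct sums: {-12, -9, -6, -1, 0, 2, 3, 5, 6, 8, 10, 11, 12, 14, 15, 16, 17, 18, 20, 22}
|A + A| = 20

|A + A| = 20


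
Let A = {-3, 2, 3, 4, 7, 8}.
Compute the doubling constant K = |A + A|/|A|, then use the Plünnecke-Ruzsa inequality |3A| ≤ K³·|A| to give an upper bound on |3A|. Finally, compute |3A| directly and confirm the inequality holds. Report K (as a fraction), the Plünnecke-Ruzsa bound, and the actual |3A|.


|A| = 6.
Step 1: Compute A + A by enumerating all 36 pairs.
A + A = {-6, -1, 0, 1, 4, 5, 6, 7, 8, 9, 10, 11, 12, 14, 15, 16}, so |A + A| = 16.
Step 2: Doubling constant K = |A + A|/|A| = 16/6 = 16/6 ≈ 2.6667.
Step 3: Plünnecke-Ruzsa gives |3A| ≤ K³·|A| = (2.6667)³ · 6 ≈ 113.7778.
Step 4: Compute 3A = A + A + A directly by enumerating all triples (a,b,c) ∈ A³; |3A| = 28.
Step 5: Check 28 ≤ 113.7778? Yes ✓.

K = 16/6, Plünnecke-Ruzsa bound K³|A| ≈ 113.7778, |3A| = 28, inequality holds.


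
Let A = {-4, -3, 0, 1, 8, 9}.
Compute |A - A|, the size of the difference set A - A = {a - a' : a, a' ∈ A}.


A - A = {a - a' : a, a' ∈ A}; |A| = 6.
Bounds: 2|A|-1 ≤ |A - A| ≤ |A|² - |A| + 1, i.e. 11 ≤ |A - A| ≤ 31.
Note: 0 ∈ A - A always (from a - a). The set is symmetric: if d ∈ A - A then -d ∈ A - A.
Enumerate nonzero differences d = a - a' with a > a' (then include -d):
Positive differences: {1, 3, 4, 5, 7, 8, 9, 11, 12, 13}
Full difference set: {0} ∪ (positive diffs) ∪ (negative diffs).
|A - A| = 1 + 2·10 = 21 (matches direct enumeration: 21).

|A - A| = 21


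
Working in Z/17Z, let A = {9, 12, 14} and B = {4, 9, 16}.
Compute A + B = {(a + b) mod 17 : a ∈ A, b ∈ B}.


Work in Z/17Z: reduce every sum a + b modulo 17.
Enumerate all 9 pairs:
a = 9: 9+4=13, 9+9=1, 9+16=8
a = 12: 12+4=16, 12+9=4, 12+16=11
a = 14: 14+4=1, 14+9=6, 14+16=13
Distinct residues collected: {1, 4, 6, 8, 11, 13, 16}
|A + B| = 7 (out of 17 total residues).

A + B = {1, 4, 6, 8, 11, 13, 16}


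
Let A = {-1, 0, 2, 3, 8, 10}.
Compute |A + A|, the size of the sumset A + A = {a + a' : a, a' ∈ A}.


A + A = {a + a' : a, a' ∈ A}; |A| = 6.
General bounds: 2|A| - 1 ≤ |A + A| ≤ |A|(|A|+1)/2, i.e. 11 ≤ |A + A| ≤ 21.
Lower bound 2|A|-1 is attained iff A is an arithmetic progression.
Enumerate sums a + a' for a ≤ a' (symmetric, so this suffices):
a = -1: -1+-1=-2, -1+0=-1, -1+2=1, -1+3=2, -1+8=7, -1+10=9
a = 0: 0+0=0, 0+2=2, 0+3=3, 0+8=8, 0+10=10
a = 2: 2+2=4, 2+3=5, 2+8=10, 2+10=12
a = 3: 3+3=6, 3+8=11, 3+10=13
a = 8: 8+8=16, 8+10=18
a = 10: 10+10=20
Distinct sums: {-2, -1, 0, 1, 2, 3, 4, 5, 6, 7, 8, 9, 10, 11, 12, 13, 16, 18, 20}
|A + A| = 19

|A + A| = 19


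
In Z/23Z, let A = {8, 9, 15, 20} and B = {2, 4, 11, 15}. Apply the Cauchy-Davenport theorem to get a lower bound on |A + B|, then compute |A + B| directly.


Cauchy-Davenport: |A + B| ≥ min(p, |A| + |B| - 1) for A, B nonempty in Z/pZ.
|A| = 4, |B| = 4, p = 23.
CD lower bound = min(23, 4 + 4 - 1) = min(23, 7) = 7.
Compute A + B mod 23 directly:
a = 8: 8+2=10, 8+4=12, 8+11=19, 8+15=0
a = 9: 9+2=11, 9+4=13, 9+11=20, 9+15=1
a = 15: 15+2=17, 15+4=19, 15+11=3, 15+15=7
a = 20: 20+2=22, 20+4=1, 20+11=8, 20+15=12
A + B = {0, 1, 3, 7, 8, 10, 11, 12, 13, 17, 19, 20, 22}, so |A + B| = 13.
Verify: 13 ≥ 7? Yes ✓.

CD lower bound = 7, actual |A + B| = 13.


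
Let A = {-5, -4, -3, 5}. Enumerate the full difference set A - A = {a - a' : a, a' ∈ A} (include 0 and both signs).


A - A = {a - a' : a, a' ∈ A}.
Compute a - a' for each ordered pair (a, a'):
a = -5: -5--5=0, -5--4=-1, -5--3=-2, -5-5=-10
a = -4: -4--5=1, -4--4=0, -4--3=-1, -4-5=-9
a = -3: -3--5=2, -3--4=1, -3--3=0, -3-5=-8
a = 5: 5--5=10, 5--4=9, 5--3=8, 5-5=0
Collecting distinct values (and noting 0 appears from a-a):
A - A = {-10, -9, -8, -2, -1, 0, 1, 2, 8, 9, 10}
|A - A| = 11

A - A = {-10, -9, -8, -2, -1, 0, 1, 2, 8, 9, 10}


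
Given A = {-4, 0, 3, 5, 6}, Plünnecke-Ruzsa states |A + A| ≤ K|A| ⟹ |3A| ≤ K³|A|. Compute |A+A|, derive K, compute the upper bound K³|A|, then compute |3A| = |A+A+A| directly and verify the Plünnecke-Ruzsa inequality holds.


|A| = 5.
Step 1: Compute A + A by enumerating all 25 pairs.
A + A = {-8, -4, -1, 0, 1, 2, 3, 5, 6, 8, 9, 10, 11, 12}, so |A + A| = 14.
Step 2: Doubling constant K = |A + A|/|A| = 14/5 = 14/5 ≈ 2.8000.
Step 3: Plünnecke-Ruzsa gives |3A| ≤ K³·|A| = (2.8000)³ · 5 ≈ 109.7600.
Step 4: Compute 3A = A + A + A directly by enumerating all triples (a,b,c) ∈ A³; |3A| = 26.
Step 5: Check 26 ≤ 109.7600? Yes ✓.

K = 14/5, Plünnecke-Ruzsa bound K³|A| ≈ 109.7600, |3A| = 26, inequality holds.


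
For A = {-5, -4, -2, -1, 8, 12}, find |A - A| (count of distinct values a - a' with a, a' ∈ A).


A - A = {a - a' : a, a' ∈ A}; |A| = 6.
Bounds: 2|A|-1 ≤ |A - A| ≤ |A|² - |A| + 1, i.e. 11 ≤ |A - A| ≤ 31.
Note: 0 ∈ A - A always (from a - a). The set is symmetric: if d ∈ A - A then -d ∈ A - A.
Enumerate nonzero differences d = a - a' with a > a' (then include -d):
Positive differences: {1, 2, 3, 4, 9, 10, 12, 13, 14, 16, 17}
Full difference set: {0} ∪ (positive diffs) ∪ (negative diffs).
|A - A| = 1 + 2·11 = 23 (matches direct enumeration: 23).

|A - A| = 23


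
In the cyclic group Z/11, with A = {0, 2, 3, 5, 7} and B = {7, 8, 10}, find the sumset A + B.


Work in Z/11Z: reduce every sum a + b modulo 11.
Enumerate all 15 pairs:
a = 0: 0+7=7, 0+8=8, 0+10=10
a = 2: 2+7=9, 2+8=10, 2+10=1
a = 3: 3+7=10, 3+8=0, 3+10=2
a = 5: 5+7=1, 5+8=2, 5+10=4
a = 7: 7+7=3, 7+8=4, 7+10=6
Distinct residues collected: {0, 1, 2, 3, 4, 6, 7, 8, 9, 10}
|A + B| = 10 (out of 11 total residues).

A + B = {0, 1, 2, 3, 4, 6, 7, 8, 9, 10}


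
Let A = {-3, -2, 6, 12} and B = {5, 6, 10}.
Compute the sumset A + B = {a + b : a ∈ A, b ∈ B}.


A + B = {a + b : a ∈ A, b ∈ B}.
Enumerate all |A|·|B| = 4·3 = 12 pairs (a, b) and collect distinct sums.
a = -3: -3+5=2, -3+6=3, -3+10=7
a = -2: -2+5=3, -2+6=4, -2+10=8
a = 6: 6+5=11, 6+6=12, 6+10=16
a = 12: 12+5=17, 12+6=18, 12+10=22
Collecting distinct sums: A + B = {2, 3, 4, 7, 8, 11, 12, 16, 17, 18, 22}
|A + B| = 11

A + B = {2, 3, 4, 7, 8, 11, 12, 16, 17, 18, 22}


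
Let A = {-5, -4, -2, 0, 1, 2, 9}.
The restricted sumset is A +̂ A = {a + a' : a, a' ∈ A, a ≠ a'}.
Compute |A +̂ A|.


Restricted sumset: A +̂ A = {a + a' : a ∈ A, a' ∈ A, a ≠ a'}.
Equivalently, take A + A and drop any sum 2a that is achievable ONLY as a + a for a ∈ A (i.e. sums representable only with equal summands).
Enumerate pairs (a, a') with a < a' (symmetric, so each unordered pair gives one sum; this covers all a ≠ a'):
  -5 + -4 = -9
  -5 + -2 = -7
  -5 + 0 = -5
  -5 + 1 = -4
  -5 + 2 = -3
  -5 + 9 = 4
  -4 + -2 = -6
  -4 + 0 = -4
  -4 + 1 = -3
  -4 + 2 = -2
  -4 + 9 = 5
  -2 + 0 = -2
  -2 + 1 = -1
  -2 + 2 = 0
  -2 + 9 = 7
  0 + 1 = 1
  0 + 2 = 2
  0 + 9 = 9
  1 + 2 = 3
  1 + 9 = 10
  2 + 9 = 11
Collected distinct sums: {-9, -7, -6, -5, -4, -3, -2, -1, 0, 1, 2, 3, 4, 5, 7, 9, 10, 11}
|A +̂ A| = 18
(Reference bound: |A +̂ A| ≥ 2|A| - 3 for |A| ≥ 2, with |A| = 7 giving ≥ 11.)

|A +̂ A| = 18


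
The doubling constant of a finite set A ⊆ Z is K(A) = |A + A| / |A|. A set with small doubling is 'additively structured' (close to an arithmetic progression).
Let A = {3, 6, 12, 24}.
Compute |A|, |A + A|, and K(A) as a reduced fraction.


|A| = 4.
Compute A + A by enumerating all 16 pairs.
A + A = {6, 9, 12, 15, 18, 24, 27, 30, 36, 48}, so |A + A| = 10.
K = |A + A| / |A| = 10/4 = 5/2 ≈ 2.5000.
Reference: AP of size 4 gives K = 7/4 ≈ 1.7500; a fully generic set of size 4 gives K ≈ 2.5000.

|A| = 4, |A + A| = 10, K = 10/4 = 5/2.


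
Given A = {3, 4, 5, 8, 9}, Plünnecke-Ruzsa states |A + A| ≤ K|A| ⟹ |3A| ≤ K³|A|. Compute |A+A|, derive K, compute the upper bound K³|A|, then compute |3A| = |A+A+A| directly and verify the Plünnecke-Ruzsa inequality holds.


|A| = 5.
Step 1: Compute A + A by enumerating all 25 pairs.
A + A = {6, 7, 8, 9, 10, 11, 12, 13, 14, 16, 17, 18}, so |A + A| = 12.
Step 2: Doubling constant K = |A + A|/|A| = 12/5 = 12/5 ≈ 2.4000.
Step 3: Plünnecke-Ruzsa gives |3A| ≤ K³·|A| = (2.4000)³ · 5 ≈ 69.1200.
Step 4: Compute 3A = A + A + A directly by enumerating all triples (a,b,c) ∈ A³; |3A| = 19.
Step 5: Check 19 ≤ 69.1200? Yes ✓.

K = 12/5, Plünnecke-Ruzsa bound K³|A| ≈ 69.1200, |3A| = 19, inequality holds.


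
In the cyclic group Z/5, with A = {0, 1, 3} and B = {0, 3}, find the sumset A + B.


Work in Z/5Z: reduce every sum a + b modulo 5.
Enumerate all 6 pairs:
a = 0: 0+0=0, 0+3=3
a = 1: 1+0=1, 1+3=4
a = 3: 3+0=3, 3+3=1
Distinct residues collected: {0, 1, 3, 4}
|A + B| = 4 (out of 5 total residues).

A + B = {0, 1, 3, 4}


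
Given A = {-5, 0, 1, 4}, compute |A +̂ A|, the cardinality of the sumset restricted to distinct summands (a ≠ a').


Restricted sumset: A +̂ A = {a + a' : a ∈ A, a' ∈ A, a ≠ a'}.
Equivalently, take A + A and drop any sum 2a that is achievable ONLY as a + a for a ∈ A (i.e. sums representable only with equal summands).
Enumerate pairs (a, a') with a < a' (symmetric, so each unordered pair gives one sum; this covers all a ≠ a'):
  -5 + 0 = -5
  -5 + 1 = -4
  -5 + 4 = -1
  0 + 1 = 1
  0 + 4 = 4
  1 + 4 = 5
Collected distinct sums: {-5, -4, -1, 1, 4, 5}
|A +̂ A| = 6
(Reference bound: |A +̂ A| ≥ 2|A| - 3 for |A| ≥ 2, with |A| = 4 giving ≥ 5.)

|A +̂ A| = 6


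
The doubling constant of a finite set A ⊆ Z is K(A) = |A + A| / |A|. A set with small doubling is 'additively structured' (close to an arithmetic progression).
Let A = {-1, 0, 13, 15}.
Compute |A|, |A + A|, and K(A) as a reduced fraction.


|A| = 4.
Compute A + A by enumerating all 16 pairs.
A + A = {-2, -1, 0, 12, 13, 14, 15, 26, 28, 30}, so |A + A| = 10.
K = |A + A| / |A| = 10/4 = 5/2 ≈ 2.5000.
Reference: AP of size 4 gives K = 7/4 ≈ 1.7500; a fully generic set of size 4 gives K ≈ 2.5000.

|A| = 4, |A + A| = 10, K = 10/4 = 5/2.


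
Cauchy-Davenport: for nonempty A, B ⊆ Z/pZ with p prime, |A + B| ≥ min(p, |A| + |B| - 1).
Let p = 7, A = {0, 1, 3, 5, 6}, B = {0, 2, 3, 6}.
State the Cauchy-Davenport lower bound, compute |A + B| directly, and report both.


Cauchy-Davenport: |A + B| ≥ min(p, |A| + |B| - 1) for A, B nonempty in Z/pZ.
|A| = 5, |B| = 4, p = 7.
CD lower bound = min(7, 5 + 4 - 1) = min(7, 8) = 7.
Compute A + B mod 7 directly:
a = 0: 0+0=0, 0+2=2, 0+3=3, 0+6=6
a = 1: 1+0=1, 1+2=3, 1+3=4, 1+6=0
a = 3: 3+0=3, 3+2=5, 3+3=6, 3+6=2
a = 5: 5+0=5, 5+2=0, 5+3=1, 5+6=4
a = 6: 6+0=6, 6+2=1, 6+3=2, 6+6=5
A + B = {0, 1, 2, 3, 4, 5, 6}, so |A + B| = 7.
Verify: 7 ≥ 7? Yes ✓.

CD lower bound = 7, actual |A + B| = 7.


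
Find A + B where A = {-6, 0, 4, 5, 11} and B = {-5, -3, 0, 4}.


A + B = {a + b : a ∈ A, b ∈ B}.
Enumerate all |A|·|B| = 5·4 = 20 pairs (a, b) and collect distinct sums.
a = -6: -6+-5=-11, -6+-3=-9, -6+0=-6, -6+4=-2
a = 0: 0+-5=-5, 0+-3=-3, 0+0=0, 0+4=4
a = 4: 4+-5=-1, 4+-3=1, 4+0=4, 4+4=8
a = 5: 5+-5=0, 5+-3=2, 5+0=5, 5+4=9
a = 11: 11+-5=6, 11+-3=8, 11+0=11, 11+4=15
Collecting distinct sums: A + B = {-11, -9, -6, -5, -3, -2, -1, 0, 1, 2, 4, 5, 6, 8, 9, 11, 15}
|A + B| = 17

A + B = {-11, -9, -6, -5, -3, -2, -1, 0, 1, 2, 4, 5, 6, 8, 9, 11, 15}


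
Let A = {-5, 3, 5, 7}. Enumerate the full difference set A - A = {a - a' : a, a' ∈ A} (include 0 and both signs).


A - A = {a - a' : a, a' ∈ A}.
Compute a - a' for each ordered pair (a, a'):
a = -5: -5--5=0, -5-3=-8, -5-5=-10, -5-7=-12
a = 3: 3--5=8, 3-3=0, 3-5=-2, 3-7=-4
a = 5: 5--5=10, 5-3=2, 5-5=0, 5-7=-2
a = 7: 7--5=12, 7-3=4, 7-5=2, 7-7=0
Collecting distinct values (and noting 0 appears from a-a):
A - A = {-12, -10, -8, -4, -2, 0, 2, 4, 8, 10, 12}
|A - A| = 11

A - A = {-12, -10, -8, -4, -2, 0, 2, 4, 8, 10, 12}


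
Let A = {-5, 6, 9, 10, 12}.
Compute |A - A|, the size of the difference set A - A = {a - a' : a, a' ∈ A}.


A - A = {a - a' : a, a' ∈ A}; |A| = 5.
Bounds: 2|A|-1 ≤ |A - A| ≤ |A|² - |A| + 1, i.e. 9 ≤ |A - A| ≤ 21.
Note: 0 ∈ A - A always (from a - a). The set is symmetric: if d ∈ A - A then -d ∈ A - A.
Enumerate nonzero differences d = a - a' with a > a' (then include -d):
Positive differences: {1, 2, 3, 4, 6, 11, 14, 15, 17}
Full difference set: {0} ∪ (positive diffs) ∪ (negative diffs).
|A - A| = 1 + 2·9 = 19 (matches direct enumeration: 19).

|A - A| = 19


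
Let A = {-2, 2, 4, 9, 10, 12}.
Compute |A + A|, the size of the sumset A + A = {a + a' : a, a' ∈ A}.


A + A = {a + a' : a, a' ∈ A}; |A| = 6.
General bounds: 2|A| - 1 ≤ |A + A| ≤ |A|(|A|+1)/2, i.e. 11 ≤ |A + A| ≤ 21.
Lower bound 2|A|-1 is attained iff A is an arithmetic progression.
Enumerate sums a + a' for a ≤ a' (symmetric, so this suffices):
a = -2: -2+-2=-4, -2+2=0, -2+4=2, -2+9=7, -2+10=8, -2+12=10
a = 2: 2+2=4, 2+4=6, 2+9=11, 2+10=12, 2+12=14
a = 4: 4+4=8, 4+9=13, 4+10=14, 4+12=16
a = 9: 9+9=18, 9+10=19, 9+12=21
a = 10: 10+10=20, 10+12=22
a = 12: 12+12=24
Distinct sums: {-4, 0, 2, 4, 6, 7, 8, 10, 11, 12, 13, 14, 16, 18, 19, 20, 21, 22, 24}
|A + A| = 19

|A + A| = 19


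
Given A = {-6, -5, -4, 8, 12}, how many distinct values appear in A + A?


A + A = {a + a' : a, a' ∈ A}; |A| = 5.
General bounds: 2|A| - 1 ≤ |A + A| ≤ |A|(|A|+1)/2, i.e. 9 ≤ |A + A| ≤ 15.
Lower bound 2|A|-1 is attained iff A is an arithmetic progression.
Enumerate sums a + a' for a ≤ a' (symmetric, so this suffices):
a = -6: -6+-6=-12, -6+-5=-11, -6+-4=-10, -6+8=2, -6+12=6
a = -5: -5+-5=-10, -5+-4=-9, -5+8=3, -5+12=7
a = -4: -4+-4=-8, -4+8=4, -4+12=8
a = 8: 8+8=16, 8+12=20
a = 12: 12+12=24
Distinct sums: {-12, -11, -10, -9, -8, 2, 3, 4, 6, 7, 8, 16, 20, 24}
|A + A| = 14

|A + A| = 14


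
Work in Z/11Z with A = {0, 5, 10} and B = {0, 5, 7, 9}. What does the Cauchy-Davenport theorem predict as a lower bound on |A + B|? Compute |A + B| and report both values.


Cauchy-Davenport: |A + B| ≥ min(p, |A| + |B| - 1) for A, B nonempty in Z/pZ.
|A| = 3, |B| = 4, p = 11.
CD lower bound = min(11, 3 + 4 - 1) = min(11, 6) = 6.
Compute A + B mod 11 directly:
a = 0: 0+0=0, 0+5=5, 0+7=7, 0+9=9
a = 5: 5+0=5, 5+5=10, 5+7=1, 5+9=3
a = 10: 10+0=10, 10+5=4, 10+7=6, 10+9=8
A + B = {0, 1, 3, 4, 5, 6, 7, 8, 9, 10}, so |A + B| = 10.
Verify: 10 ≥ 6? Yes ✓.

CD lower bound = 6, actual |A + B| = 10.


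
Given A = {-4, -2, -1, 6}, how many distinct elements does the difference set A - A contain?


A - A = {a - a' : a, a' ∈ A}; |A| = 4.
Bounds: 2|A|-1 ≤ |A - A| ≤ |A|² - |A| + 1, i.e. 7 ≤ |A - A| ≤ 13.
Note: 0 ∈ A - A always (from a - a). The set is symmetric: if d ∈ A - A then -d ∈ A - A.
Enumerate nonzero differences d = a - a' with a > a' (then include -d):
Positive differences: {1, 2, 3, 7, 8, 10}
Full difference set: {0} ∪ (positive diffs) ∪ (negative diffs).
|A - A| = 1 + 2·6 = 13 (matches direct enumeration: 13).

|A - A| = 13


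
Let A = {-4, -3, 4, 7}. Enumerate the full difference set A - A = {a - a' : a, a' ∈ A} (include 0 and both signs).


A - A = {a - a' : a, a' ∈ A}.
Compute a - a' for each ordered pair (a, a'):
a = -4: -4--4=0, -4--3=-1, -4-4=-8, -4-7=-11
a = -3: -3--4=1, -3--3=0, -3-4=-7, -3-7=-10
a = 4: 4--4=8, 4--3=7, 4-4=0, 4-7=-3
a = 7: 7--4=11, 7--3=10, 7-4=3, 7-7=0
Collecting distinct values (and noting 0 appears from a-a):
A - A = {-11, -10, -8, -7, -3, -1, 0, 1, 3, 7, 8, 10, 11}
|A - A| = 13

A - A = {-11, -10, -8, -7, -3, -1, 0, 1, 3, 7, 8, 10, 11}


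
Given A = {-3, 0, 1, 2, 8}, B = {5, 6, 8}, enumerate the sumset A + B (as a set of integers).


A + B = {a + b : a ∈ A, b ∈ B}.
Enumerate all |A|·|B| = 5·3 = 15 pairs (a, b) and collect distinct sums.
a = -3: -3+5=2, -3+6=3, -3+8=5
a = 0: 0+5=5, 0+6=6, 0+8=8
a = 1: 1+5=6, 1+6=7, 1+8=9
a = 2: 2+5=7, 2+6=8, 2+8=10
a = 8: 8+5=13, 8+6=14, 8+8=16
Collecting distinct sums: A + B = {2, 3, 5, 6, 7, 8, 9, 10, 13, 14, 16}
|A + B| = 11

A + B = {2, 3, 5, 6, 7, 8, 9, 10, 13, 14, 16}


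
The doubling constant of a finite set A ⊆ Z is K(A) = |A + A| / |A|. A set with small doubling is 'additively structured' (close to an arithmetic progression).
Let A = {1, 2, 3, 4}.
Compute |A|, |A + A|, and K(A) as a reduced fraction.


|A| = 4.
Compute A + A by enumerating all 16 pairs.
A + A = {2, 3, 4, 5, 6, 7, 8}, so |A + A| = 7.
K = |A + A| / |A| = 7/4 (already in lowest terms) ≈ 1.7500.
Reference: AP of size 4 gives K = 7/4 ≈ 1.7500; a fully generic set of size 4 gives K ≈ 2.5000.

|A| = 4, |A + A| = 7, K = 7/4.
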